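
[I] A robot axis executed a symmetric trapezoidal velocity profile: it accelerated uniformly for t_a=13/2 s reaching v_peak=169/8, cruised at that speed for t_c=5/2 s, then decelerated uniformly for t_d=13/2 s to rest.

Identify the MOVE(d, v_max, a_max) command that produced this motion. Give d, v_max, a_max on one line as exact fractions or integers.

d=1521/8 v_max=169/8 a_max=13/4

a_max = (169/8)/(13/2) = 13/4
d_a = ½·169/8·13/2 = 2197/32; d_c = 169/8·5/2 = 845/16
d = 2·2197/32 + 845/16 = 1521/8
t_c = 5/2 > 0 so v_max = 169/8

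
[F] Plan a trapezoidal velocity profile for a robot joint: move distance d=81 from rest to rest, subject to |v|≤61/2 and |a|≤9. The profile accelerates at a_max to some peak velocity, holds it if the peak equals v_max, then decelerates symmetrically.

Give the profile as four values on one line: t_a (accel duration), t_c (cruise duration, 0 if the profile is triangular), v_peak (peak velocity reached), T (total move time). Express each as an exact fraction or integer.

t_a=3 t_c=0 v_peak=27 T=6

(v_max)²/a_max = (61/2)²/9 = 3721/36
81 < 3721/36 ⇒ no cruise
v_peak = √(81·9) = √729 = 27
t_a = 27/9 = 3; t_c = 0
T = 2·3 = 6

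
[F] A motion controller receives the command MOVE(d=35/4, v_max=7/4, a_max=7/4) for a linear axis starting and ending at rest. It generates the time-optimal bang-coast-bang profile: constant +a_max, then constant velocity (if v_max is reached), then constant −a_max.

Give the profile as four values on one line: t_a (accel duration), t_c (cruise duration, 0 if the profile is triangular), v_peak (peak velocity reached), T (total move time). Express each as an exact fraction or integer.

t_a=1 t_c=4 v_peak=7/4 T=6

(v_max)²/a_max = (7/4)²/(7/4) = 7/4
35/4 ≥ 7/4 ⇒ cruise phase
t_a = (7/4)/(7/4) = 1; v_peak = 7/4
d_cruise = 35/4 − 7/4 = 7; t_c = 7/(7/4) = 4
T = 2·1 + 4 = 6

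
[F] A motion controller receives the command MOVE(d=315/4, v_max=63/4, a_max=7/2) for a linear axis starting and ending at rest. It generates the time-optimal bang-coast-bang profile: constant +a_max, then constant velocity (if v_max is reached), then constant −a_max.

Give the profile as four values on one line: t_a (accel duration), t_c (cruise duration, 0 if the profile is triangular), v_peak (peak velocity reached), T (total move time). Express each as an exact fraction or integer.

(v_max)²/a_max = (63/4)²/(7/2) = 567/8
315/4 ≥ 567/8 → trapezoidal
t_a = (63/4)/(7/2) = 9/2; v_peak = 63/4
d_cruise = 315/4 − 567/8 = 63/8; t_c = (63/8)/(63/4) = 1/2
T = 2·9/2 + 1/2 = 19/2

t_a=9/2 t_c=1/2 v_peak=63/4 T=19/2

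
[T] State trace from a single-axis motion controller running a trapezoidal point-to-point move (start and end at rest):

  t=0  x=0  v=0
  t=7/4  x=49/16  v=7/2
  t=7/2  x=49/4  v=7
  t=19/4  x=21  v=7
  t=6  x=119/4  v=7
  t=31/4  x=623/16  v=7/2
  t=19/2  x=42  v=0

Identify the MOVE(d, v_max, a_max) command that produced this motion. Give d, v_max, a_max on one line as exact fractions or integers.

d=42 v_max=7 a_max=2

final state: t=19/2, x=42, v=0 → d = 42
a_max = (7/2−0)/(7/4−0) = 2
max v = 7 over t∈[7/2,6] → v_max = 7
check: 7·(7/2+5/2) = 42 ✓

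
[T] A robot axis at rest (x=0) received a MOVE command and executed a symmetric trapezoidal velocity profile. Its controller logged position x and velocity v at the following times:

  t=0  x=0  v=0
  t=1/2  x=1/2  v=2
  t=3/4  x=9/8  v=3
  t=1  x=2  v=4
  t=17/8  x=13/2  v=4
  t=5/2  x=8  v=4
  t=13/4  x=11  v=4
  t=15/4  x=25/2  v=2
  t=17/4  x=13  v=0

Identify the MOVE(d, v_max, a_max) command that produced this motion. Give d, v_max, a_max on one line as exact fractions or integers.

final state: t=17/4, x=13, v=0 → d = 13
a_max = (2−0)/(1/2−0) = 4
max v = 4 over t∈[1,13/4] → v_max = 4
check: 4·(1+9/4) = 13 ✓

d=13 v_max=4 a_max=4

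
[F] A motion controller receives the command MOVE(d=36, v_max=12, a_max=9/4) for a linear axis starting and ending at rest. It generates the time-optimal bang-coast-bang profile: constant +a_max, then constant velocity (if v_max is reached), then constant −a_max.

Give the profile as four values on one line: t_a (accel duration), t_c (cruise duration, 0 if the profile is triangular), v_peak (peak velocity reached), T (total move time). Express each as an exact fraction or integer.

vₘ²/aₘ = 12²/(9/4) = 64
36 < 64 so t_c = 0
v_peak = √(36·9/4) = √81 = 9
t_a = 9/(9/4) = 4; t_c = 0
T = 2·4 = 8

t_a=4 t_c=0 v_peak=9 T=8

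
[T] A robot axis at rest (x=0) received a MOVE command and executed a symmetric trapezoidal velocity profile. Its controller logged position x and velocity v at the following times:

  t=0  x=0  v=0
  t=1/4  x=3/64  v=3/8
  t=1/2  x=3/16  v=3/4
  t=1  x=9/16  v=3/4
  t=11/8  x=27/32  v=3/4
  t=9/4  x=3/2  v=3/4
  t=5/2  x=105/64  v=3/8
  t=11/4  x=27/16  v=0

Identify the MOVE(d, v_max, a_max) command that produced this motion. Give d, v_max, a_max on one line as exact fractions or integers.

d=27/16 v_max=3/4 a_max=3/2

final state: t=11/4, x=27/16, v=0 → d = 27/16
a_max = (3/8−0)/(1/4−0) = 3/2
max v = 3/4 over t∈[1/2,9/4] → v_max = 3/4
check: 3/4·(1/2+7/4) = 27/16 ✓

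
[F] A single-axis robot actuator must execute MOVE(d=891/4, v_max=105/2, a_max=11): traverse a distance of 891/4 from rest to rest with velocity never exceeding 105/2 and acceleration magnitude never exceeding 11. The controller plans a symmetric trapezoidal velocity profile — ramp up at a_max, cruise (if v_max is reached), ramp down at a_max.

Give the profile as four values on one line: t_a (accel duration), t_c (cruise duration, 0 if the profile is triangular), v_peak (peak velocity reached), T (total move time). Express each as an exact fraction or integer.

vₘ²/aₘ = (105/2)²/11 = 11025/44
891/4 < 11025/44 ⇒ no cruise
v_peak = √(891/4·11) = √(9801/4) = 99/2
t_a = (99/2)/11 = 9/2; t_c = 0
T = 2·9/2 = 9

t_a=9/2 t_c=0 v_peak=99/2 T=9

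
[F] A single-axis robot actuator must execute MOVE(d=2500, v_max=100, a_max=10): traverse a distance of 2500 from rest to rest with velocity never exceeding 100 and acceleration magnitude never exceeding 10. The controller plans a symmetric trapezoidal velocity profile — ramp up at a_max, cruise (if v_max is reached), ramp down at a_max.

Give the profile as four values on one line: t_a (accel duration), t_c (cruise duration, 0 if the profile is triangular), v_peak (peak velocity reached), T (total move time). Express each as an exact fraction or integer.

vₘ²/aₘ = 100²/10 = 1000
2500 ≥ 1000 ⇒ cruise phase
t_a = 100/10 = 10; v_peak = 100
d_cruise = 2500 − 1000 = 1500; t_c = 1500/100 = 15
T = 2·10 + 15 = 35

t_a=10 t_c=15 v_peak=100 T=35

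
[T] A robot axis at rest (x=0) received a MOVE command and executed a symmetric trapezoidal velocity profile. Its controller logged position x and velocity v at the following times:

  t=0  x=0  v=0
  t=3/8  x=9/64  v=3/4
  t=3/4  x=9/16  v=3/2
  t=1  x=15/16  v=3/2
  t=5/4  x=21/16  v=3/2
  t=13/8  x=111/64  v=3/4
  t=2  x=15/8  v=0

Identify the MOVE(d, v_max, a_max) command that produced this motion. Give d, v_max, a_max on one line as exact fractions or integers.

d=15/8 v_max=3/2 a_max=2

final state: t=2, x=15/8, v=0 → d = 15/8
a_max = (3/4−0)/(3/8−0) = 2
max v = 3/2 over t∈[3/4,5/4] → v_max = 3/2
check: 3/2·(3/4+1/2) = 15/8 ✓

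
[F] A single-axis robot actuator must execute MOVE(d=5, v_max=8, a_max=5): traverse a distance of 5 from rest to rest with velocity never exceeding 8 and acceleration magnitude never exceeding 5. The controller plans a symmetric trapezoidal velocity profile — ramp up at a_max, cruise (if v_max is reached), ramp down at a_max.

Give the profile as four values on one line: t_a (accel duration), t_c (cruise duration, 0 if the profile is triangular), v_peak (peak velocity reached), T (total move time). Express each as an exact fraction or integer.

(v_max)²/a_max = 8²/5 = 64/5
5 < 64/5 ⇒ no cruise
v_peak = √(5·5) = √25 = 5
t_a = 5/5 = 1; t_c = 0
T = 2·1 = 2

t_a=1 t_c=0 v_peak=5 T=2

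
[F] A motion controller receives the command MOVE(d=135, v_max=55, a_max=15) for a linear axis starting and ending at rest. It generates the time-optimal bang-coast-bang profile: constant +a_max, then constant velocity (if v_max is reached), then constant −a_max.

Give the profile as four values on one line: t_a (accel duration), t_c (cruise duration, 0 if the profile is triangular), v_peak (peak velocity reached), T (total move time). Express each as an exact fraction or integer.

t_a=3 t_c=0 v_peak=45 T=6

v_max²/a_max = 55²/15 = 605/3
135 < 605/3 so t_c = 0
v_peak = √(135·15) = √2025 = 45
t_a = 45/15 = 3; t_c = 0
T = 2·3 = 6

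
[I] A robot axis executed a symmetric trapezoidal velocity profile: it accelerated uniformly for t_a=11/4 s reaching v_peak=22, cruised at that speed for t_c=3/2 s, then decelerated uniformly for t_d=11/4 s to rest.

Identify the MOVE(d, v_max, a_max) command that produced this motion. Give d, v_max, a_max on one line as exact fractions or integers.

a_max = 22/(11/4) = 8
d_a = ½·22·11/4 = 121/4; d_c = 22·3/2 = 33
d = 2·121/4 + 33 = 187/2
t_c = 3/2 > 0 → v_max = v_peak = 22

d=187/2 v_max=22 a_max=8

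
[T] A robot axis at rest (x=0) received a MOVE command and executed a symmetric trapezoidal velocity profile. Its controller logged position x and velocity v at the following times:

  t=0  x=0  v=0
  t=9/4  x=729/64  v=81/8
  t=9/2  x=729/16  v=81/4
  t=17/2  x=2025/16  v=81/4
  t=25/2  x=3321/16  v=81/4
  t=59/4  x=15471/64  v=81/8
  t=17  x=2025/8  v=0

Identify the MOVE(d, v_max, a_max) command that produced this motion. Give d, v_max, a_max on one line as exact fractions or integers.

final state: t=17, x=2025/8, v=0 → d = 2025/8
a_max = (81/8−0)/(9/4−0) = 9/2
max v = 81/4 over t∈[9/2,25/2] → v_max = 81/4
check: 81/4·(9/2+8) = 2025/8 ✓

d=2025/8 v_max=81/4 a_max=9/2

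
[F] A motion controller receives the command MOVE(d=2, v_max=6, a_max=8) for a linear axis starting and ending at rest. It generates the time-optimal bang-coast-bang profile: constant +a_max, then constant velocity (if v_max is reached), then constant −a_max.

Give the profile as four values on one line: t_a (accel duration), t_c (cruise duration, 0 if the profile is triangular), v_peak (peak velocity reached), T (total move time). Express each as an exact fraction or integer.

v_max²/a_max = 6²/8 = 9/2
2 < 9/2 → triangular
v_peak = √(2·8) = √16 = 4
t_a = 4/8 = 1/2; t_c = 0
T = 2·1/2 = 1

t_a=1/2 t_c=0 v_peak=4 T=1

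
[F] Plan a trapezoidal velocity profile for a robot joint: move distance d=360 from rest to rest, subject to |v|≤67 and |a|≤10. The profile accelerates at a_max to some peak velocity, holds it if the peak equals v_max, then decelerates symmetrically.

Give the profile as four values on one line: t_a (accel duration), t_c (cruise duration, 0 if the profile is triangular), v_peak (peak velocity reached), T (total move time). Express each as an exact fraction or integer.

(v_max)²/a_max = 67²/10 = 4489/10
360 < 4489/10 so t_c = 0
v_peak = √(360·10) = √3600 = 60
t_a = 60/10 = 6; t_c = 0
T = 2·6 = 12

t_a=6 t_c=0 v_peak=60 T=12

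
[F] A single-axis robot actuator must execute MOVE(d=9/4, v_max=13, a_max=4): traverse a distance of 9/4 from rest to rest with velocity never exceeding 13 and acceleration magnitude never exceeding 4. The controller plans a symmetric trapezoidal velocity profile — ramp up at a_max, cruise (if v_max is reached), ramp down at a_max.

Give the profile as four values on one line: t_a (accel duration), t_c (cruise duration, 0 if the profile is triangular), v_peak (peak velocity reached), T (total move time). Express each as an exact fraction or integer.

t_a=3/4 t_c=0 v_peak=3 T=3/2

v_max²/a_max = 13²/4 = 169/4
9/4 < 169/4 → triangular
v_peak = √(9/4·4) = √9 = 3
t_a = 3/4; t_c = 0
T = 2·3/4 = 3/2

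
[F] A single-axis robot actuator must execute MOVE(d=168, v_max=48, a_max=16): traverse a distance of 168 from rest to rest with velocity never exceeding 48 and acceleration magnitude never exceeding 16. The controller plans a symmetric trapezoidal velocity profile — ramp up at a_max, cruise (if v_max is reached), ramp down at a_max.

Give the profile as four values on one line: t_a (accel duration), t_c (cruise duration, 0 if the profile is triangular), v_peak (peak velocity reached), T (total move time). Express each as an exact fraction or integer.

t_a=3 t_c=1/2 v_peak=48 T=13/2

(v_max)²/a_max = 48²/16 = 144
168 ≥ 144 ⇒ cruise phase
t_a = 48/16 = 3; v_peak = 48
d_cruise = 168 − 144 = 24; t_c = 24/48 = 1/2
T = 2·3 + 1/2 = 13/2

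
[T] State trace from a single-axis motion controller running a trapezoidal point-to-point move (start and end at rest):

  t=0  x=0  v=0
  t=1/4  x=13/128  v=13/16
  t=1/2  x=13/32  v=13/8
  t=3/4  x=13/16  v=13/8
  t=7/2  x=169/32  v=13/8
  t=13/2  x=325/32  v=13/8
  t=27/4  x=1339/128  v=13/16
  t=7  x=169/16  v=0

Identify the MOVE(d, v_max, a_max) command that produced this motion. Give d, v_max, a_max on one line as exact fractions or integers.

d=169/16 v_max=13/8 a_max=13/4

final state: t=7, x=169/16, v=0 → d = 169/16
a_max = (13/16−0)/(1/4−0) = 13/4
max v = 13/8 over t∈[1/2,13/2] → v_max = 13/8
check: 13/8·(1/2+6) = 169/16 ✓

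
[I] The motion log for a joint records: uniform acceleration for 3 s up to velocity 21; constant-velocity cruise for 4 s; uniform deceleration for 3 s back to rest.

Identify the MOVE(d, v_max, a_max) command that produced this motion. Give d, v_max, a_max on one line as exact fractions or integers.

a_max = 21/3 = 7
d_a = ½·21·3 = 63/2; d_c = 21·4 = 84
d = 2·63/2 + 84 = 147
t_c = 4 > 0 ⇒ limit active, v_max = 21

d=147 v_max=21 a_max=7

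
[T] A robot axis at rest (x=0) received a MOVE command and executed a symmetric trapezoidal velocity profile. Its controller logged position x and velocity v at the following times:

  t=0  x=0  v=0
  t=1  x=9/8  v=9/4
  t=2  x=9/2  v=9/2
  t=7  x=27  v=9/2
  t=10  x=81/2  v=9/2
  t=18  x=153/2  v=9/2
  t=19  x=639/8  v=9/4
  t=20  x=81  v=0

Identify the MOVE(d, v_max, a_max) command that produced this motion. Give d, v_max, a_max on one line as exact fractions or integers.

d=81 v_max=9/2 a_max=9/4

final state: t=20, x=81, v=0 → d = 81
a_max = (9/4−0)/(1−0) = 9/4
max v = 9/2 over t∈[2,18] → v_max = 9/2
check: 9/2·(2+16) = 81 ✓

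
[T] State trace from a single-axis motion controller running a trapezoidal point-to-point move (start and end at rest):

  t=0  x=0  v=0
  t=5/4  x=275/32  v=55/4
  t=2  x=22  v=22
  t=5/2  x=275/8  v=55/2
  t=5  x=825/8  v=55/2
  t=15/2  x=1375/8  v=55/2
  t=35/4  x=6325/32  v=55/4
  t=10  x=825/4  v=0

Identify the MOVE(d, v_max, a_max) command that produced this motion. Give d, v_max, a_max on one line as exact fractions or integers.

final state: t=10, x=825/4, v=0 → d = 825/4
a_max = (55/4−0)/(5/4−0) = 11
max v = 55/2 over t∈[5/2,15/2] → v_max = 55/2
check: 55/2·(5/2+5) = 825/4 ✓

d=825/4 v_max=55/2 a_max=11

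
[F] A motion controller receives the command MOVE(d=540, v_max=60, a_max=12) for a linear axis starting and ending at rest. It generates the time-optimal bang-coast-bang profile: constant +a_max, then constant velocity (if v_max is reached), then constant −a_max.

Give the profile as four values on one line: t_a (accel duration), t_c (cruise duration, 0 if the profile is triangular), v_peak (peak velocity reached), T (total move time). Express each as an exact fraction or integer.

vₘ²/aₘ = 60²/12 = 300
540 ≥ 300 so v_max reached
t_a = 60/12 = 5; v_peak = 60
d_cruise = 540 − 300 = 240; t_c = 240/60 = 4
T = 2·5 + 4 = 14

t_a=5 t_c=4 v_peak=60 T=14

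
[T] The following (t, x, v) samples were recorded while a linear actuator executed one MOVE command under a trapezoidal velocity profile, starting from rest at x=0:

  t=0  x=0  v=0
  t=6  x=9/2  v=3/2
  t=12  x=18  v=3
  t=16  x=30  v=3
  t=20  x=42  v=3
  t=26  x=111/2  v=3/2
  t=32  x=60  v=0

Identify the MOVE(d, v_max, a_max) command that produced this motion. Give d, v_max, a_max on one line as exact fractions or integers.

final state: t=32, x=60, v=0 → d = 60
a_max = (3/2−0)/(6−0) = 1/4
max v = 3 over t∈[12,20] → v_max = 3
check: 3·(12+8) = 60 ✓

d=60 v_max=3 a_max=1/4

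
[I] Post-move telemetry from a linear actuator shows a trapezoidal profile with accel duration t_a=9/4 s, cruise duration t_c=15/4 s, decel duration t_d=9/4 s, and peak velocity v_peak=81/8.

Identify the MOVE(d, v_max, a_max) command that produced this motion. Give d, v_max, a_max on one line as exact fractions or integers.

a_max = (81/8)/(9/4) = 9/2
d_a = ½·81/8·9/4 = 729/64; d_c = 81/8·15/4 = 1215/32
d = 2·729/64 + 1215/32 = 243/4
t_c = 15/4 > 0 so v_max = 81/8

d=243/4 v_max=81/8 a_max=9/2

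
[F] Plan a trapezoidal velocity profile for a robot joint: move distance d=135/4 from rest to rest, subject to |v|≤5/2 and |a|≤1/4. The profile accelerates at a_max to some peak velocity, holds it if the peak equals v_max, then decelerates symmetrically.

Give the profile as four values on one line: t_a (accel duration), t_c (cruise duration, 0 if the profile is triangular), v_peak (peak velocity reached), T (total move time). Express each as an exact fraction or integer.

vₘ²/aₘ = (5/2)²/(1/4) = 25
135/4 ≥ 25 so v_max reached
t_a = (5/2)/(1/4) = 10; v_peak = 5/2
d_cruise = 135/4 − 25 = 35/4; t_c = (35/4)/(5/2) = 7/2
T = 2·10 + 7/2 = 47/2

t_a=10 t_c=7/2 v_peak=5/2 T=47/2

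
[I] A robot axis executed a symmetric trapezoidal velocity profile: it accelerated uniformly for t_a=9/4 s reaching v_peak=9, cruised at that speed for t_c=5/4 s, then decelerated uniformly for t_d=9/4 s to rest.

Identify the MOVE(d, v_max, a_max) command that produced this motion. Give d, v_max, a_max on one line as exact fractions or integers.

d=63/2 v_max=9 a_max=4

a_max = 9/(9/4) = 4
d_a = ½·9·9/4 = 81/8; d_c = 9·5/4 = 45/4
d = 2·81/8 + 45/4 = 63/2
t_c = 5/4 > 0 so v_max = 9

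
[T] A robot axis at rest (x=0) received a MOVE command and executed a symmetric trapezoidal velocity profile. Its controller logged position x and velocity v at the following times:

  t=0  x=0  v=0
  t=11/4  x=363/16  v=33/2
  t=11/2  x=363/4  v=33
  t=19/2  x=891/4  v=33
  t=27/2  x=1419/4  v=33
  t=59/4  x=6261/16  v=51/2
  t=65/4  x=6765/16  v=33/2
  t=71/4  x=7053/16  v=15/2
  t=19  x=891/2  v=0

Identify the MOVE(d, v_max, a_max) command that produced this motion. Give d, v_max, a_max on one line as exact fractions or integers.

final state: t=19, x=891/2, v=0 → d = 891/2
a_max = (33/2−0)/(11/4−0) = 6
max v = 33 over t∈[11/2,27/2] → v_max = 33
check: 33·(11/2+8) = 891/2 ✓

d=891/2 v_max=33 a_max=6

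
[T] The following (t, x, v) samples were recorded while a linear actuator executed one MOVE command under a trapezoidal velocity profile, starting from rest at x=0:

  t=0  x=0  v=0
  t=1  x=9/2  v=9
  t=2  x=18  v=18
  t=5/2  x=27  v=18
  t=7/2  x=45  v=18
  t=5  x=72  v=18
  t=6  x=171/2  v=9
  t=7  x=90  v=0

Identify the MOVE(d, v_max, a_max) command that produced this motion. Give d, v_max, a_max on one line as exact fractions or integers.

final state: t=7, x=90, v=0 → d = 90
a_max = (9−0)/(1−0) = 9
max v = 18 over t∈[2,5] → v_max = 18
check: 18·(2+3) = 90 ✓

d=90 v_max=18 a_max=9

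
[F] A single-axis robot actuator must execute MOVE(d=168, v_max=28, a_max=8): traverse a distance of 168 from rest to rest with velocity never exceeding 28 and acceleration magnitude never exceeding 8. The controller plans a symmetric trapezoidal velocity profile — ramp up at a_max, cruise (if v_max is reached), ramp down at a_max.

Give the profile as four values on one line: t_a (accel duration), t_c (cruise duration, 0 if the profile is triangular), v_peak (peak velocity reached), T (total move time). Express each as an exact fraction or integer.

vₘ²/aₘ = 28²/8 = 98
168 ≥ 98 so v_max reached
t_a = 28/8 = 7/2; v_peak = 28
d_cruise = 168 − 98 = 70; t_c = 70/28 = 5/2
T = 2·7/2 + 5/2 = 19/2

t_a=7/2 t_c=5/2 v_peak=28 T=19/2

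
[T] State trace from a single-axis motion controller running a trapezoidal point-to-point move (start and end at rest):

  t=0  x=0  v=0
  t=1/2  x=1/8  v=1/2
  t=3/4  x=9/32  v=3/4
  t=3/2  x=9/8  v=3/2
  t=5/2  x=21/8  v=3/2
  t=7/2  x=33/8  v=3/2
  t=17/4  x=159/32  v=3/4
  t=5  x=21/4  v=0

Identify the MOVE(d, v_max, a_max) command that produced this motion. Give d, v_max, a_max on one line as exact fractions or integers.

d=21/4 v_max=3/2 a_max=1

final state: t=5, x=21/4, v=0 → d = 21/4
a_max = (1/2−0)/(1/2−0) = 1
max v = 3/2 over t∈[3/2,7/2] → v_max = 3/2
check: 3/2·(3/2+2) = 21/4 ✓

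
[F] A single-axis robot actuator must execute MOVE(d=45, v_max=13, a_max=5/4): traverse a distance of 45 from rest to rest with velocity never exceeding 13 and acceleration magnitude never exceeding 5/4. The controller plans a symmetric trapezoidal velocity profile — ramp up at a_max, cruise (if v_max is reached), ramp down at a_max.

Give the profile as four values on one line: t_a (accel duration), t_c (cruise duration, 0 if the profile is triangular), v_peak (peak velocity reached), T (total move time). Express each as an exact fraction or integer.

(v_max)²/a_max = 13²/(5/4) = 676/5
45 < 676/5 ⇒ no cruise
v_peak = √(45·5/4) = √(225/4) = 15/2
t_a = (15/2)/(5/4) = 6; t_c = 0
T = 2·6 = 12

t_a=6 t_c=0 v_peak=15/2 T=12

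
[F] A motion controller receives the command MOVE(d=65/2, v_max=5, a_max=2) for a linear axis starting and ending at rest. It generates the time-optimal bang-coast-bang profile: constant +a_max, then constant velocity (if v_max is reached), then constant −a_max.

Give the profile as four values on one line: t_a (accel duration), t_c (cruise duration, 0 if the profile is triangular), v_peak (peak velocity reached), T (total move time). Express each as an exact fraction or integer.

vₘ²/aₘ = 5²/2 = 25/2
65/2 ≥ 25/2 → trapezoidal
t_a = 5/2; v_peak = 5
d_cruise = 65/2 − 25/2 = 20; t_c = 20/5 = 4
T = 2·5/2 + 4 = 9

t_a=5/2 t_c=4 v_peak=5 T=9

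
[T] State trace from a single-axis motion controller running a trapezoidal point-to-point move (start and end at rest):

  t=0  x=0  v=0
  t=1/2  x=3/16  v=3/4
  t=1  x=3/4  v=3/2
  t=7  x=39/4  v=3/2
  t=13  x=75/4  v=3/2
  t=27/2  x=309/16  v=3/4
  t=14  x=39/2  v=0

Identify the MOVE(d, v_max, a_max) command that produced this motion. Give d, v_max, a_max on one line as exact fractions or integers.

d=39/2 v_max=3/2 a_max=3/2

final state: t=14, x=39/2, v=0 → d = 39/2
a_max = (3/4−0)/(1/2−0) = 3/2
max v = 3/2 over t∈[1,13] → v_max = 3/2
check: 3/2·(1+12) = 39/2 ✓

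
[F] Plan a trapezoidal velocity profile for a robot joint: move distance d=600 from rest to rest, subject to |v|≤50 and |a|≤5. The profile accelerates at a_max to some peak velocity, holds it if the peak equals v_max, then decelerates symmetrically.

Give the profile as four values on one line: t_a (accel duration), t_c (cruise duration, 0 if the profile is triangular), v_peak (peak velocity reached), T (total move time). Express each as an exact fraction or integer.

v_max²/a_max = 50²/5 = 500
600 ≥ 500 ⇒ cruise phase
t_a = 50/5 = 10; v_peak = 50
d_cruise = 600 − 500 = 100; t_c = 100/50 = 2
T = 2·10 + 2 = 22

t_a=10 t_c=2 v_peak=50 T=22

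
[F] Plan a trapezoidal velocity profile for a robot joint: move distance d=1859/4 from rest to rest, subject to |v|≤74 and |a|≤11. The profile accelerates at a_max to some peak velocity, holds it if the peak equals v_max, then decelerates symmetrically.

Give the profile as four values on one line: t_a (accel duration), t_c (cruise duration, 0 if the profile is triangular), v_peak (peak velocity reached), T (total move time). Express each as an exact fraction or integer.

t_a=13/2 t_c=0 v_peak=143/2 T=13

v_max²/a_max = 74²/11 = 5476/11
1859/4 < 5476/11 so t_c = 0
v_peak = √(1859/4·11) = √(20449/4) = 143/2
t_a = (143/2)/11 = 13/2; t_c = 0
T = 2·13/2 = 13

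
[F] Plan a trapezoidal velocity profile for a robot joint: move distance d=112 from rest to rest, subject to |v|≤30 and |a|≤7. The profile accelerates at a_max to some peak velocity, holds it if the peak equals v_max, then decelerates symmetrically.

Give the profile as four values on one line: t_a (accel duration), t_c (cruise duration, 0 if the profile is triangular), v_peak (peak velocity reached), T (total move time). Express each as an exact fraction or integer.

vₘ²/aₘ = 30²/7 = 900/7
112 < 900/7 → triangular
v_peak = √(112·7) = √784 = 28
t_a = 28/7 = 4; t_c = 0
T = 2·4 = 8

t_a=4 t_c=0 v_peak=28 T=8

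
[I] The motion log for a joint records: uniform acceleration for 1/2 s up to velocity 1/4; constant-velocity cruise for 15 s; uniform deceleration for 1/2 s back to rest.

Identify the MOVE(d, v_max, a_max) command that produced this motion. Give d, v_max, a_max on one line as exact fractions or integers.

a_max = (1/4)/(1/2) = 1/2
d_a = ½·1/4·1/2 = 1/16; d_c = 1/4·15 = 15/4
d = 2·1/16 + 15/4 = 31/8
t_c = 15 > 0 ⇒ limit active, v_max = 1/4

d=31/8 v_max=1/4 a_max=1/2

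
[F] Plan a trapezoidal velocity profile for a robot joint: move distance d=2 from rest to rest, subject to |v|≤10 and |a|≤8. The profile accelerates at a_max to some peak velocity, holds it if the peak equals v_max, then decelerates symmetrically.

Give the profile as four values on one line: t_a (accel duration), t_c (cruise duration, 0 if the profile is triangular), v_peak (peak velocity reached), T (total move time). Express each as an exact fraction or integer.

v_max²/a_max = 10²/8 = 25/2
2 < 25/2 → triangular
v_peak = √(2·8) = √16 = 4
t_a = 4/8 = 1/2; t_c = 0
T = 2·1/2 = 1

t_a=1/2 t_c=0 v_peak=4 T=1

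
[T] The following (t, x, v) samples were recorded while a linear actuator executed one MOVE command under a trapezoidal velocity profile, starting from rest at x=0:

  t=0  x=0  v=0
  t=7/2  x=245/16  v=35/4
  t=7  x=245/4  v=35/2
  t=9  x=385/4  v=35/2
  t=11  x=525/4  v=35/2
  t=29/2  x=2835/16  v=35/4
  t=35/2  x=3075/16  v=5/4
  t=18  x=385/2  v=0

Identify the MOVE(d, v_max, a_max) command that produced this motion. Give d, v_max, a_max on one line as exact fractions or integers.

d=385/2 v_max=35/2 a_max=5/2

final state: t=18, x=385/2, v=0 → d = 385/2
a_max = (35/4−0)/(7/2−0) = 5/2
max v = 35/2 over t∈[7,11] → v_max = 35/2
check: 35/2·(7+4) = 385/2 ✓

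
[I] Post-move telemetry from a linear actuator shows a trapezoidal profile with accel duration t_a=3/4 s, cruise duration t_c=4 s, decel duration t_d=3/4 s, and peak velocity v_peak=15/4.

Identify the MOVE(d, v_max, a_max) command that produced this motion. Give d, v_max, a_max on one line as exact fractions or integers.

d=285/16 v_max=15/4 a_max=5

a_max = (15/4)/(3/4) = 5
d_a = ½·15/4·3/4 = 45/32; d_c = 15/4·4 = 15
d = 2·45/32 + 15 = 285/16
t_c = 4 > 0 so v_max = 15/4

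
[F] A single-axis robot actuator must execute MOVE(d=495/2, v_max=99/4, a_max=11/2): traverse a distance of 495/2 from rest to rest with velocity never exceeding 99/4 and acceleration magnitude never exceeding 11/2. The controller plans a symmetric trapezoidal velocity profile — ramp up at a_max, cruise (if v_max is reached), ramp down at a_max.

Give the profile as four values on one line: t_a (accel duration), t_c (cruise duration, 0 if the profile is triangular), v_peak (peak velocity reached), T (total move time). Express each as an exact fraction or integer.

v_max²/a_max = (99/4)²/(11/2) = 891/8
495/2 ≥ 891/8 so v_max reached
t_a = (99/4)/(11/2) = 9/2; v_peak = 99/4
d_cruise = 495/2 − 891/8 = 1089/8; t_c = (1089/8)/(99/4) = 11/2
T = 2·9/2 + 11/2 = 29/2

t_a=9/2 t_c=11/2 v_peak=99/4 T=29/2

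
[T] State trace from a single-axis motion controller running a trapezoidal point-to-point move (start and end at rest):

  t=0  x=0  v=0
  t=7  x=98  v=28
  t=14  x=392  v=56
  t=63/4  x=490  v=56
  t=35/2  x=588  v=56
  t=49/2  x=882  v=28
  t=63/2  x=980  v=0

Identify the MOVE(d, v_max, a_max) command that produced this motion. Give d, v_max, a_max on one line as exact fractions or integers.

final state: t=63/2, x=980, v=0 → d = 980
a_max = (28−0)/(7−0) = 4
max v = 56 over t∈[14,35/2] → v_max = 56
check: 56·(14+7/2) = 980 ✓

d=980 v_max=56 a_max=4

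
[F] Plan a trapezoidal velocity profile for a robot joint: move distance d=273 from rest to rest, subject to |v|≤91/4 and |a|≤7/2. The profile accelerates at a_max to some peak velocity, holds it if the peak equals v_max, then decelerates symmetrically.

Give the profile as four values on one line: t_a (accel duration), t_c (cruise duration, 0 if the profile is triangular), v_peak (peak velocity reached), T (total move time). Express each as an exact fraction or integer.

t_a=13/2 t_c=11/2 v_peak=91/4 T=37/2

v_max²/a_max = (91/4)²/(7/2) = 1183/8
273 ≥ 1183/8 so v_max reached
t_a = (91/4)/(7/2) = 13/2; v_peak = 91/4
d_cruise = 273 − 1183/8 = 1001/8; t_c = (1001/8)/(91/4) = 11/2
T = 2·13/2 + 11/2 = 37/2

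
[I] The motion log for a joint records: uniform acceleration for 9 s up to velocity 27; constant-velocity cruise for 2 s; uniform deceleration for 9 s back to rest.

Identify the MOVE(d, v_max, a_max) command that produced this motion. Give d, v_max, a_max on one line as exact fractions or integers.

a_max = 27/9 = 3
d_a = ½·27·9 = 243/2; d_c = 27·2 = 54
d = 2·243/2 + 54 = 297
t_c = 2 > 0 so v_max = 27

d=297 v_max=27 a_max=3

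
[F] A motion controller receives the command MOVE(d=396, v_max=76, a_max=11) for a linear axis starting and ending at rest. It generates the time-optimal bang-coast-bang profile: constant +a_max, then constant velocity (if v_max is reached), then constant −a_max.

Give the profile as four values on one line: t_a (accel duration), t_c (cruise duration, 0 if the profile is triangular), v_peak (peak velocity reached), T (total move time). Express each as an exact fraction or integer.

t_a=6 t_c=0 v_peak=66 T=12

v_max²/a_max = 76²/11 = 5776/11
396 < 5776/11 ⇒ no cruise
v_peak = √(396·11) = √4356 = 66
t_a = 66/11 = 6; t_c = 0
T = 2·6 = 12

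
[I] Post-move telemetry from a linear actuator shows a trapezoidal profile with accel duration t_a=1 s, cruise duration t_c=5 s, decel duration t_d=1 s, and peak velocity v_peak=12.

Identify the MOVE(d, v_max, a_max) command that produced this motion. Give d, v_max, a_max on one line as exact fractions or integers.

d=72 v_max=12 a_max=12

a_max = 12/1 = 12
d_a = ½·12·1 = 6; d_c = 12·5 = 60
d = 2·6 + 60 = 72
t_c = 5 > 0 so v_max = 12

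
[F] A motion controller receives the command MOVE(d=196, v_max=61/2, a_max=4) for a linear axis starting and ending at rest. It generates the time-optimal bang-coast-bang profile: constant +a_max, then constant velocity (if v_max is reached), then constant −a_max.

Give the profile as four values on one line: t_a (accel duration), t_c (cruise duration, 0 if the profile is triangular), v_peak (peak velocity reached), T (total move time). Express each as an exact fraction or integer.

v_max²/a_max = (61/2)²/4 = 3721/16
196 < 3721/16 so t_c = 0
v_peak = √(196·4) = √784 = 28
t_a = 28/4 = 7; t_c = 0
T = 2·7 = 14

t_a=7 t_c=0 v_peak=28 T=14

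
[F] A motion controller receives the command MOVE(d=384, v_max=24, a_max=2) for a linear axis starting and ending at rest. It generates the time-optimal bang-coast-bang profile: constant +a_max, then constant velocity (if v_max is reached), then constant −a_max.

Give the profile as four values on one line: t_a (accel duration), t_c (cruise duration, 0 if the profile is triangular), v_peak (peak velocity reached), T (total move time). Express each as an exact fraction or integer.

(v_max)²/a_max = 24²/2 = 288
384 ≥ 288 so v_max reached
t_a = 24/2 = 12; v_peak = 24
d_cruise = 384 − 288 = 96; t_c = 96/24 = 4
T = 2·12 + 4 = 28

t_a=12 t_c=4 v_peak=24 T=28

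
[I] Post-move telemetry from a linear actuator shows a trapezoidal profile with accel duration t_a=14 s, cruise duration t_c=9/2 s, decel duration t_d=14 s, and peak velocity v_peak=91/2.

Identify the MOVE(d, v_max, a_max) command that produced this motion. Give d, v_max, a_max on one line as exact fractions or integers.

a_max = (91/2)/14 = 13/4
d_a = ½·91/2·14 = 637/2; d_c = 91/2·9/2 = 819/4
d = 2·637/2 + 819/4 = 3367/4
t_c = 9/2 > 0 ⇒ limit active, v_max = 91/2

d=3367/4 v_max=91/2 a_max=13/4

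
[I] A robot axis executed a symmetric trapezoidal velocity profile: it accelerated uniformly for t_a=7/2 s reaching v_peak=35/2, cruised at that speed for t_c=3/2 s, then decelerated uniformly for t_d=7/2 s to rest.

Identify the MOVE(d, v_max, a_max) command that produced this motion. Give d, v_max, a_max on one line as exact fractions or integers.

a_max = (35/2)/(7/2) = 5
d_a = ½·35/2·7/2 = 245/8; d_c = 35/2·3/2 = 105/4
d = 2·245/8 + 105/4 = 175/2
t_c = 3/2 > 0 → v_max = v_peak = 35/2

d=175/2 v_max=35/2 a_max=5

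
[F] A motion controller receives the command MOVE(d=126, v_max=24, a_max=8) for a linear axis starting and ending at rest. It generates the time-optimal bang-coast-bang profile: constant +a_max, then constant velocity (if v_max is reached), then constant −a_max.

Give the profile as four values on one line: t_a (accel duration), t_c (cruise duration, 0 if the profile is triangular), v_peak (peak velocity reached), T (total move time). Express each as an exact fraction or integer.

t_a=3 t_c=9/4 v_peak=24 T=33/4

v_max²/a_max = 24²/8 = 72
126 ≥ 72 so v_max reached
t_a = 24/8 = 3; v_peak = 24
d_cruise = 126 − 72 = 54; t_c = 54/24 = 9/4
T = 2·3 + 9/4 = 33/4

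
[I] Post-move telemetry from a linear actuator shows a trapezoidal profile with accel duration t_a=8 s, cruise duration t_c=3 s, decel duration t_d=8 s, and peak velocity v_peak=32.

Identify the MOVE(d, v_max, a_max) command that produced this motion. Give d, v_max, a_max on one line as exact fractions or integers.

d=352 v_max=32 a_max=4

a_max = 32/8 = 4
d_a = ½·32·8 = 128; d_c = 32·3 = 96
d = 2·128 + 96 = 352
t_c = 3 > 0 ⇒ limit active, v_max = 32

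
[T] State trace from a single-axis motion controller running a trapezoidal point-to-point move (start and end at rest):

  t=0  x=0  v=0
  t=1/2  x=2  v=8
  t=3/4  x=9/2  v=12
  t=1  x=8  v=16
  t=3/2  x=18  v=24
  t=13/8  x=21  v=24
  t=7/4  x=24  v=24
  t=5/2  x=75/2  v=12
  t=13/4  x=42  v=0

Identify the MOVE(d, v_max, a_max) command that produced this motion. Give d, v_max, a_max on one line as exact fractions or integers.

final state: t=13/4, x=42, v=0 → d = 42
a_max = (8−0)/(1/2−0) = 16
max v = 24 over t∈[3/2,7/4] → v_max = 24
check: 24·(3/2+1/4) = 42 ✓

d=42 v_max=24 a_max=16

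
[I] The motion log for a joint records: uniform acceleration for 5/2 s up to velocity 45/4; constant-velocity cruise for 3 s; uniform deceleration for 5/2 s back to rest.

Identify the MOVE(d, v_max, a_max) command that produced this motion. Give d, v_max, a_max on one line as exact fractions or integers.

a_max = (45/4)/(5/2) = 9/2
d_a = ½·45/4·5/2 = 225/16; d_c = 45/4·3 = 135/4
d = 2·225/16 + 135/4 = 495/8
t_c = 3 > 0 so v_max = 45/4

d=495/8 v_max=45/4 a_max=9/2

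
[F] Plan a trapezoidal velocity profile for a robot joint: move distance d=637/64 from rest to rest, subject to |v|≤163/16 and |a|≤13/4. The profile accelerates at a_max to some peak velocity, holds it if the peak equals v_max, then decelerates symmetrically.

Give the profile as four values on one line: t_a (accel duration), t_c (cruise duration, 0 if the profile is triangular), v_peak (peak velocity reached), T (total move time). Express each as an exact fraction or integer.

t_a=7/4 t_c=0 v_peak=91/16 T=7/2

v_max²/a_max = (163/16)²/(13/4) = 26569/832
637/64 < 26569/832 ⇒ no cruise
v_peak = √(637/64·13/4) = √(8281/256) = 91/16
t_a = (91/16)/(13/4) = 7/4; t_c = 0
T = 2·7/4 = 7/2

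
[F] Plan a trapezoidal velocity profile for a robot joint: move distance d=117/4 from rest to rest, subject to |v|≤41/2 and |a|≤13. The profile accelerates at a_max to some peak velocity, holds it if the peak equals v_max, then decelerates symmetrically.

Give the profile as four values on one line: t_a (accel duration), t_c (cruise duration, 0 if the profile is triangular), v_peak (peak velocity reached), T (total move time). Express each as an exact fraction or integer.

v_max²/a_max = (41/2)²/13 = 1681/52
117/4 < 1681/52 ⇒ no cruise
v_peak = √(117/4·13) = √(1521/4) = 39/2
t_a = (39/2)/13 = 3/2; t_c = 0
T = 2·3/2 = 3

t_a=3/2 t_c=0 v_peak=39/2 T=3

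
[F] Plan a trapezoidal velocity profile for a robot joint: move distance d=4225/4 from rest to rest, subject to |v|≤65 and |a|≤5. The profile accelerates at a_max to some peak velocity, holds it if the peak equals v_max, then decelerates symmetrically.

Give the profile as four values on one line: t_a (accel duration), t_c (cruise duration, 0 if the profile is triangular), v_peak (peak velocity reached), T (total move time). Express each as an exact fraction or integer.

t_a=13 t_c=13/4 v_peak=65 T=117/4

vₘ²/aₘ = 65²/5 = 845
4225/4 ≥ 845 → trapezoidal
t_a = 65/5 = 13; v_peak = 65
d_cruise = 4225/4 − 845 = 845/4; t_c = (845/4)/65 = 13/4
T = 2·13 + 13/4 = 117/4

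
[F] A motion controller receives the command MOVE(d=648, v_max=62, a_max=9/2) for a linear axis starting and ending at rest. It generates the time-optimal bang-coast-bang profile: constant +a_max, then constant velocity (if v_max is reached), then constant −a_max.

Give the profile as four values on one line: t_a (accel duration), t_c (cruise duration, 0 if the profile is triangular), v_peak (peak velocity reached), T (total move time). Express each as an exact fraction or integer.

t_a=12 t_c=0 v_peak=54 T=24

(v_max)²/a_max = 62²/(9/2) = 7688/9
648 < 7688/9 ⇒ no cruise
v_peak = √(648·9/2) = √2916 = 54
t_a = 54/(9/2) = 12; t_c = 0
T = 2·12 = 24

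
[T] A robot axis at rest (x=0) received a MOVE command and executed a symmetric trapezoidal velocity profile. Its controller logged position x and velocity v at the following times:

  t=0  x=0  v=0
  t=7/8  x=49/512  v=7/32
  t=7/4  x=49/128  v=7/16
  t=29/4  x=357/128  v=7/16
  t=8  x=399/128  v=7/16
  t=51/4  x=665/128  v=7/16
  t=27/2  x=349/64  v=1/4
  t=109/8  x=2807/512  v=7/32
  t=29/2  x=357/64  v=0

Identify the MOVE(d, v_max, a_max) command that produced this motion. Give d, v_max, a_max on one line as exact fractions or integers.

final state: t=29/2, x=357/64, v=0 → d = 357/64
a_max = (7/32−0)/(7/8−0) = 1/4
max v = 7/16 over t∈[7/4,51/4] → v_max = 7/16
check: 7/16·(7/4+11) = 357/64 ✓

d=357/64 v_max=7/16 a_max=1/4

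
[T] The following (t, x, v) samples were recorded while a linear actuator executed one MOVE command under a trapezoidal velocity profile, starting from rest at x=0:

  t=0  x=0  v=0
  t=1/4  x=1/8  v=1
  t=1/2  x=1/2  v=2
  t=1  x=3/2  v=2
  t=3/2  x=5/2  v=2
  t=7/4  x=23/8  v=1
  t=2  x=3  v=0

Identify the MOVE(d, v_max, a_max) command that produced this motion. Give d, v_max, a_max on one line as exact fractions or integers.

final state: t=2, x=3, v=0 → d = 3
a_max = (1−0)/(1/4−0) = 4
max v = 2 over t∈[1/2,3/2] → v_max = 2
check: 2·(1/2+1) = 3 ✓

d=3 v_max=2 a_max=4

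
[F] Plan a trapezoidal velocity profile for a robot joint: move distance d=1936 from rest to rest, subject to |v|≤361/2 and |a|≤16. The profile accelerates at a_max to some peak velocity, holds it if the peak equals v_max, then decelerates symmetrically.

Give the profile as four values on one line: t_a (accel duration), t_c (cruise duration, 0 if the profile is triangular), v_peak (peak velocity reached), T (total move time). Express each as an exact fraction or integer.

v_max²/a_max = (361/2)²/16 = 130321/64
1936 < 130321/64 ⇒ no cruise
v_peak = √(1936·16) = √30976 = 176
t_a = 176/16 = 11; t_c = 0
T = 2·11 = 22

t_a=11 t_c=0 v_peak=176 T=22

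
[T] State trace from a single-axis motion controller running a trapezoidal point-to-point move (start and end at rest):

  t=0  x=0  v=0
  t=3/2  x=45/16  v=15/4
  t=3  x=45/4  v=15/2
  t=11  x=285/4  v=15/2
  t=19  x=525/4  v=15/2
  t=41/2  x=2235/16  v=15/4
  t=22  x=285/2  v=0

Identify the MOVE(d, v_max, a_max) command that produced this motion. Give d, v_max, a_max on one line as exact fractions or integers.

final state: t=22, x=285/2, v=0 → d = 285/2
a_max = (15/4−0)/(3/2−0) = 5/2
max v = 15/2 over t∈[3,19] → v_max = 15/2
check: 15/2·(3+16) = 285/2 ✓

d=285/2 v_max=15/2 a_max=5/2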